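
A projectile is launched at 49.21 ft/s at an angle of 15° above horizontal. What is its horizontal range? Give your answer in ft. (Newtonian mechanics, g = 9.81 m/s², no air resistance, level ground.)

v₀ = 49.21 ft/s × 0.3048 = 14.9992 m/s
R = v₀² × sin(2θ) / g = 14.9992² × sin(2 × 15°) / 9.81 = 224.976 × 0.5 / 9.81 = 11.4667 m
R = 11.4667 m / 0.3048 = 37.62 ft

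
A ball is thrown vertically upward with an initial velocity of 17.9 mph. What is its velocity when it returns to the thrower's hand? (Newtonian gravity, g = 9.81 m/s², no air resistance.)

By conservation of energy (no air resistance), the ball returns to the throw height with the same speed as launch, but directed downward.
|v_ground| = v₀ = 17.9 mph
v_ground = 17.9 mph (downward)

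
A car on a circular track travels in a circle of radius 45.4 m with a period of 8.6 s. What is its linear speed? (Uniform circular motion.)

v = 2πr/T = 2π×45.4/8.6 = 33.17 m/s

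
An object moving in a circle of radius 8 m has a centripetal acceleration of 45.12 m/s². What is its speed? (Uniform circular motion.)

v = √(a_c × r) = √(45.12 × 8) = 19.0 m/s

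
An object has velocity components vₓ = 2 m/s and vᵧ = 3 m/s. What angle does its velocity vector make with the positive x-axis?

θ = arctan(vᵧ/vₓ) = arctan(3/2) = 56.31°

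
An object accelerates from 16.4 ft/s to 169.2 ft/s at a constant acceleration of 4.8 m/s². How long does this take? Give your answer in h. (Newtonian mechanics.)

v₀ = 16.4 ft/s × 0.3048 = 4.99872 m/s
v = 169.2 ft/s × 0.3048 = 51.5722 m/s
t = (v - v₀) / a = (51.5722 - 4.99872) / 4.8 = 9.70281 s
t = 9.70281 s / 3600.0 = 0.002695 h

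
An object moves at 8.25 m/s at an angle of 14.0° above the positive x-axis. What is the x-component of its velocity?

vₓ = v cos(θ) = 8.25 × cos(14.0°) = 8.0 m/s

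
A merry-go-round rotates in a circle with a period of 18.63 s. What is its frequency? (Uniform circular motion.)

f = 1/T = 1/18.63 = 0.0537 Hz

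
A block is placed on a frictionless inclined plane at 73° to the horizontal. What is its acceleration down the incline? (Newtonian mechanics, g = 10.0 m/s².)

a = g sin(θ) = 10.0 × sin(73°) = 10.0 × 0.9563 = 9.56 m/s²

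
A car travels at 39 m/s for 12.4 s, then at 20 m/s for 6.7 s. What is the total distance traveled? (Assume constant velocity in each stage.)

d₁ = v₁t₁ = 39 × 12.4 = 483.6 m
d₂ = v₂t₂ = 20 × 6.7 = 134.0 m
d_total = 483.6 + 134.0 = 617.6 m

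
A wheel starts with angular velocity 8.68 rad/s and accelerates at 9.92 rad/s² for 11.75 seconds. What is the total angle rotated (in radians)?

θ = ω₀t + ½αt² = 8.68×11.75 + ½×9.92×11.75² = 786.78 rad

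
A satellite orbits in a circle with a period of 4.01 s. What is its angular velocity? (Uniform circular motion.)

ω = 2π/T = 2π/4.01 = 1.5669 rad/s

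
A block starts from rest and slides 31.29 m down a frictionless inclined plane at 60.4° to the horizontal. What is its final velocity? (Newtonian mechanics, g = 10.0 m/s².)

a = g sin(θ) = 10.0 × sin(60.4°) = 8.6949 m/s²
v = √(2ad) = √(2 × 8.6949 × 31.29) = 23.33 m/s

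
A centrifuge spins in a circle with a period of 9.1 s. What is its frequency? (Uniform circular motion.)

f = 1/T = 1/9.1 = 0.1099 Hz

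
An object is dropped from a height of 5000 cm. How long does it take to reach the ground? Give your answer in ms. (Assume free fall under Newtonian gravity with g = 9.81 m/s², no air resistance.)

h = 5000 cm × 0.01 = 50.0 m
t = √(2h/g) = √(2 × 50.0 / 9.81) = 3.19275 s
t = 3.19275 s / 0.001 = 3193 ms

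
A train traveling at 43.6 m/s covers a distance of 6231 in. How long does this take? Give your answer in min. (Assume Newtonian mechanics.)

d = 6231 in × 0.0254 = 158.267 m
t = d / v = 158.267 / 43.6 = 3.62998 s
t = 3.62998 s / 60.0 = 0.0605 min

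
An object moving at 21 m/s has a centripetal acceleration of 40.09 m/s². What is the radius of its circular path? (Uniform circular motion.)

r = v²/a_c = 21²/40.09 = 11.0 m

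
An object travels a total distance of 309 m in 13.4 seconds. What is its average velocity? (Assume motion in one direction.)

v_avg = Δd / Δt = 309 / 13.4 = 23.06 m/s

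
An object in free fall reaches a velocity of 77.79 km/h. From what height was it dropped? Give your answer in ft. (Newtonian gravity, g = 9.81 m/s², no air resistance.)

v = 77.79 km/h × 0.2777777777777778 = 21.6083 m/s
h = v² / (2g) = 21.6083² / (2 × 9.81) = 23.7981 m
h = 23.7981 m / 0.3048 = 78.08 ft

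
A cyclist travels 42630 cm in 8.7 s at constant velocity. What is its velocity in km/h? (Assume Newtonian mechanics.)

d = 42630 cm × 0.01 = 426.3 m
v = d / t = 426.3 / 8.7 = 49.0 m/s
v = 49.0 m/s / 0.2777777777777778 = 176.4 km/h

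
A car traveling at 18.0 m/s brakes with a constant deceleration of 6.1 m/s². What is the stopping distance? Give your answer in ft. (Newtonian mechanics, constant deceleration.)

d = v₀² / (2a) = 18.0² / (2 × 6.1) = 324.0 / 12.2 = 26.5574 m
d = 26.5574 m / 0.3048 = 87.13 ft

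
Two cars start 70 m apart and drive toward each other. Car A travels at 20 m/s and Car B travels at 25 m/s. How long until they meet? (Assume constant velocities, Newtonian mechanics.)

Combined speed: v_combined = 20 + 25 = 45 m/s
Time to meet: t = d/v_combined = 70/45 = 1.56 s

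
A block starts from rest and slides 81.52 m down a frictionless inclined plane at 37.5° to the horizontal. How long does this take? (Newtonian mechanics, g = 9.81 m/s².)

a = g sin(θ) = 9.81 × sin(37.5°) = 5.9719 m/s²
t = √(2d/a) = √(2 × 81.52 / 5.9719) = 5.23 s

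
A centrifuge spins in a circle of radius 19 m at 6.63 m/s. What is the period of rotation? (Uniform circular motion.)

T = 2πr/v = 2π×19/6.63 = 18.01 s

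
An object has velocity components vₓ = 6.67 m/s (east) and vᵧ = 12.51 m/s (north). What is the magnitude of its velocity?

|v| = √(vₓ² + vᵧ²) = √(6.67² + 12.51²) = √(200.989) = 14.18 m/s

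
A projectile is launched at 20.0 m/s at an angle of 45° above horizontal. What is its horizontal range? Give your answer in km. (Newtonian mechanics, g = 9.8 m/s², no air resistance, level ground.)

R = v₀² × sin(2θ) / g = 20.0² × sin(2 × 45°) / 9.8 = 400.0 × 1.0 / 9.8 = 40.8163 m
R = 40.8163 m / 1000.0 = 0.04082 km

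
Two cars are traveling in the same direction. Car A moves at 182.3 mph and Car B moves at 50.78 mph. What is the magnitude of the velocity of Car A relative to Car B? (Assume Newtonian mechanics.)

v_rel = |v_A - v_B| = |182.3 - 50.78| = 131.52 mph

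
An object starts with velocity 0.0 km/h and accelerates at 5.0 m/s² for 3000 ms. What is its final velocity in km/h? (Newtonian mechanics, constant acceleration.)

v₀ = 0.0 km/h × 0.2777777777777778 = 0.0 m/s
t = 3000 ms × 0.001 = 3.0 s
v = v₀ + a × t = 0.0 + 5.0 × 3.0 = 15.0 m/s
v = 15.0 m/s / 0.2777777777777778 = 54.0 km/h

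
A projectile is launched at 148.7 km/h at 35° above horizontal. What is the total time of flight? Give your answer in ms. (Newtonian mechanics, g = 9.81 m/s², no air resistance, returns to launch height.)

v₀ = 148.7 km/h × 0.2777777777777778 = 41.3056 m/s
T = 2 × v₀ × sin(θ) / g = 2 × 41.3056 × sin(35°) / 9.81 = 2 × 41.3056 × 0.573576 / 9.81 = 4.83015 s
T = 4.83015 s / 0.001 = 4830 ms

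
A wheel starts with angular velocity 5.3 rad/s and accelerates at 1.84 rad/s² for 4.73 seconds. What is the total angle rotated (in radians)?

θ = ω₀t + ½αt² = 5.3×4.73 + ½×1.84×4.73² = 45.65 rad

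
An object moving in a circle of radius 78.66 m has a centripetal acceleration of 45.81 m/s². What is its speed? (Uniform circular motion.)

v = √(a_c × r) = √(45.81 × 78.66) = 60.03 m/s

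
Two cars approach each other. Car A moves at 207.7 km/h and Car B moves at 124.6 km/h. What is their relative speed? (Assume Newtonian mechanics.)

v_rel = v_A + v_B = 207.7 + 124.6 = 332.3 km/h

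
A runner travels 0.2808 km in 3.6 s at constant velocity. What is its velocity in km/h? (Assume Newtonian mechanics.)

d = 0.2808 km × 1000.0 = 280.8 m
v = d / t = 280.8 / 3.6 = 78.0 m/s
v = 78.0 m/s / 0.2777777777777778 = 280.8 km/h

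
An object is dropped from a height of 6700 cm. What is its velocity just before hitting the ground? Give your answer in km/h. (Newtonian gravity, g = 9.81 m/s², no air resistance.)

h = 6700 cm × 0.01 = 67.0 m
v = √(2gh) = √(2 × 9.81 × 67.0) = 36.2566 m/s
v = 36.2566 m/s / 0.2777777777777778 = 130.5 km/h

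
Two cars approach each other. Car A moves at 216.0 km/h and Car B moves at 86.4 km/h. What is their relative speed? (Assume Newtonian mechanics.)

v_rel = v_A + v_B = 216.0 + 86.4 = 302.4 km/h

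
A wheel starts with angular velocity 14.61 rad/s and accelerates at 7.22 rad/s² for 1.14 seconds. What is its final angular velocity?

ω = ω₀ + αt = 14.61 + 7.22 × 1.14 = 22.84 rad/s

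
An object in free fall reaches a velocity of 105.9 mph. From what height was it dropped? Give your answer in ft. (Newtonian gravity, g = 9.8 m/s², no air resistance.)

v = 105.9 mph × 0.44704 = 47.3415 m/s
h = v² / (2g) = 47.3415² / (2 × 9.8) = 114.348 m
h = 114.348 m / 0.3048 = 375.2 ft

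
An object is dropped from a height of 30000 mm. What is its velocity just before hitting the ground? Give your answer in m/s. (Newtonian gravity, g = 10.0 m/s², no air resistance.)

h = 30000 mm × 0.001 = 30.0 m
v = √(2gh) = √(2 × 10.0 × 30.0) = 24.49 m/s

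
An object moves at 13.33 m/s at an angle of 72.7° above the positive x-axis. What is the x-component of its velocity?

vₓ = v cos(θ) = 13.33 × cos(72.7°) = 3.96 m/s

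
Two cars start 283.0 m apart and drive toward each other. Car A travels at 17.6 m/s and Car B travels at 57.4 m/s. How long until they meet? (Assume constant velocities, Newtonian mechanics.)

Combined speed: v_combined = 17.6 + 57.4 = 75.0 m/s
Time to meet: t = d/v_combined = 283.0/75.0 = 3.77 s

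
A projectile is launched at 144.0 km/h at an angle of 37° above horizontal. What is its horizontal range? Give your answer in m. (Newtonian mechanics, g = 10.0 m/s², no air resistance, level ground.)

v₀ = 144.0 km/h × 0.2777777777777778 = 40.0 m/s
R = v₀² × sin(2θ) / g = 40.0² × sin(2 × 37°) / 10.0 = 1600.0 × 0.961262 / 10.0 = 153.8 m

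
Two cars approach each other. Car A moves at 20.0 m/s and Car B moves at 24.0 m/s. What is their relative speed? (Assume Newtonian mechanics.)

v_rel = v_A + v_B = 20.0 + 24.0 = 44.0 m/s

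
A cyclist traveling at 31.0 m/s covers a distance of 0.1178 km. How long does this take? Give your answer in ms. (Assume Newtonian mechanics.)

d = 0.1178 km × 1000.0 = 117.8 m
t = d / v = 117.8 / 31.0 = 3.8 s
t = 3.8 s / 0.001 = 3800 ms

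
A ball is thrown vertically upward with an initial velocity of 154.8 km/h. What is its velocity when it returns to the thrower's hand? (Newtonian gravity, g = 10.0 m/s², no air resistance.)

By conservation of energy (no air resistance), the ball returns to the throw height with the same speed as launch, but directed downward.
|v_ground| = v₀ = 154.8 km/h
v_ground = 154.8 km/h (downward)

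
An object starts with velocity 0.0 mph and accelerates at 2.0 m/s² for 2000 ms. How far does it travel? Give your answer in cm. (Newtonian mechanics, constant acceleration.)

v₀ = 0.0 mph × 0.44704 = 0.0 m/s
t = 2000 ms × 0.001 = 2.0 s
d = v₀ × t + ½ × a × t² = 0.0 × 2.0 + 0.5 × 2.0 × 2.0² = 4.0 m
d = 4.0 m / 0.01 = 400.0 cm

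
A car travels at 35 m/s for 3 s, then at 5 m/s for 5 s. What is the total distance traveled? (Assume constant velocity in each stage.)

d₁ = v₁t₁ = 35 × 3 = 105 m
d₂ = v₂t₂ = 5 × 5 = 25 m
d_total = 105 + 25 = 130 m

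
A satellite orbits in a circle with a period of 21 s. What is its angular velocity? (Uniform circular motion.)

ω = 2π/T = 2π/21 = 0.2992 rad/s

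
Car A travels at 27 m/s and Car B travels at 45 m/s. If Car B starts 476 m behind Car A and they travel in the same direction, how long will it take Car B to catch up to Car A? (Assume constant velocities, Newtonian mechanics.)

Relative speed: v_rel = 45 - 27 = 18 m/s
Time to catch: t = d₀/v_rel = 476/18 = 26.44 s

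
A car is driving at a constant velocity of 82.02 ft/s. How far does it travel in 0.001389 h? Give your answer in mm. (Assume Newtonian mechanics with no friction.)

v = 82.02 ft/s × 0.3048 = 24.9997 m/s
t = 0.001389 h × 3600.0 = 5.0004 s
d = v × t = 24.9997 × 5.0004 = 125.008 m
d = 125.008 m / 0.001 = 125000 mm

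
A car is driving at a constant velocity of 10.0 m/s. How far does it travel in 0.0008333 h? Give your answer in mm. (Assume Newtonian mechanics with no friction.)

t = 0.0008333 h × 3600.0 = 2.99988 s
d = v × t = 10.0 × 2.99988 = 29.9988 m
d = 29.9988 m / 0.001 = 30000 mm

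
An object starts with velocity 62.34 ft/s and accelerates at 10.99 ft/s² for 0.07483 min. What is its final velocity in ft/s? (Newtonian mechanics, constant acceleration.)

v₀ = 62.34 ft/s × 0.3048 = 19.0012 m/s
a = 10.99 ft/s² × 0.3048 = 3.34975 m/s²
t = 0.07483 min × 60.0 = 4.4898 s
v = v₀ + a × t = 19.0012 + 3.34975 × 4.4898 = 34.0409 m/s
v = 34.0409 m/s / 0.3048 = 111.7 ft/s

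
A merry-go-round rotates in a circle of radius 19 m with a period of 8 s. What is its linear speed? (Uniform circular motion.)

v = 2πr/T = 2π×19/8 = 14.92 m/s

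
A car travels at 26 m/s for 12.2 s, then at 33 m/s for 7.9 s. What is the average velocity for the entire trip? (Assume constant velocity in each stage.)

d₁ = v₁t₁ = 26 × 12.2 = 317.2 m
d₂ = v₂t₂ = 33 × 7.9 = 260.7 m
d_total = 577.9 m, t_total = 20.1 s
v_avg = d_total/t_total = 577.9/20.1 = 28.75 m/s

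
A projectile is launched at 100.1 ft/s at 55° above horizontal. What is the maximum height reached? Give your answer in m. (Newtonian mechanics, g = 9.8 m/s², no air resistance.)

v₀ = 100.1 ft/s × 0.3048 = 30.5105 m/s
H = v₀² × sin²(θ) / (2g) = 30.5105² × sin(55°)² / (2 × 9.8) = 930.891 × 0.67101 / 19.6 = 31.87 m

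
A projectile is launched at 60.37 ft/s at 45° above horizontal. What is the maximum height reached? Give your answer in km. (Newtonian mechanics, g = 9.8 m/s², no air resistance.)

v₀ = 60.37 ft/s × 0.3048 = 18.4008 m/s
H = v₀² × sin²(θ) / (2g) = 18.4008² × sin(45°)² / (2 × 9.8) = 338.589 × 0.5 / 19.6 = 8.63747 m
H = 8.63747 m / 1000.0 = 0.008637 km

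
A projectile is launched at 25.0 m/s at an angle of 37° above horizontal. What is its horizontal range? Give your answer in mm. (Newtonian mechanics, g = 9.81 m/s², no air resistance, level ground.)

R = v₀² × sin(2θ) / g = 25.0² × sin(2 × 37°) / 9.81 = 625.0 × 0.961262 / 9.81 = 61.2425 m
R = 61.2425 m / 0.001 = 61240 mm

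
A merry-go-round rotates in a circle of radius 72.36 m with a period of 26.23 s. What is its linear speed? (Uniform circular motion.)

v = 2πr/T = 2π×72.36/26.23 = 17.33 m/s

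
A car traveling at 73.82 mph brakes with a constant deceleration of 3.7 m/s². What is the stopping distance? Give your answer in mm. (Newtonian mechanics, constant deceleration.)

v₀ = 73.82 mph × 0.44704 = 33.0005 m/s
d = v₀² / (2a) = 33.0005² / (2 × 3.7) = 1089.03 / 7.4 = 147.166 m
d = 147.166 m / 0.001 = 147200 mm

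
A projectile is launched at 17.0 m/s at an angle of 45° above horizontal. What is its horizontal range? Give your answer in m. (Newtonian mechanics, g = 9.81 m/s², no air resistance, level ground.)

R = v₀² × sin(2θ) / g = 17.0² × sin(2 × 45°) / 9.81 = 289.0 × 1.0 / 9.81 = 29.46 m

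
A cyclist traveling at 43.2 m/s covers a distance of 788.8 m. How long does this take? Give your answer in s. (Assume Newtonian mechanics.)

t = d / v = 788.8 / 43.2 = 18.26 s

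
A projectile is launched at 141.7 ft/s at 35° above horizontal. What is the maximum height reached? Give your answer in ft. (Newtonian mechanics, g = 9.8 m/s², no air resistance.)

v₀ = 141.7 ft/s × 0.3048 = 43.1902 m/s
H = v₀² × sin²(θ) / (2g) = 43.1902² × sin(35°)² / (2 × 9.8) = 1865.39 × 0.32899 / 19.6 = 31.311 m
H = 31.311 m / 0.3048 = 102.7 ft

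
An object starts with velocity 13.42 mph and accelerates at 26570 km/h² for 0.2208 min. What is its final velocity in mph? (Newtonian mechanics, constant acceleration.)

v₀ = 13.42 mph × 0.44704 = 5.99928 m/s
a = 26570 km/h² × 7.716049382716049e-05 = 2.05015 m/s²
t = 0.2208 min × 60.0 = 13.248 s
v = v₀ + a × t = 5.99928 + 2.05015 × 13.248 = 33.1597 m/s
v = 33.1597 m/s / 0.44704 = 74.18 mph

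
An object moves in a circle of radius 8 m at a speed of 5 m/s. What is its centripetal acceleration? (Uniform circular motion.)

a_c = v²/r = 5²/8 = 25/8 = 3.12 m/s²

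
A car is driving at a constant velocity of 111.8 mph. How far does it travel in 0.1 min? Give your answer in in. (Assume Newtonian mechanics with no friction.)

v = 111.8 mph × 0.44704 = 49.9791 m/s
t = 0.1 min × 60.0 = 6.0 s
d = v × t = 49.9791 × 6.0 = 299.875 m
d = 299.875 m / 0.0254 = 11810 in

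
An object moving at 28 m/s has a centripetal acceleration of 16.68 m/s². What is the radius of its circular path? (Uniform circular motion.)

r = v²/a_c = 28²/16.68 = 47.0 m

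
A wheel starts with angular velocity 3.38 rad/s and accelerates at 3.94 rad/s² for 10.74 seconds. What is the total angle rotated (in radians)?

θ = ω₀t + ½αt² = 3.38×10.74 + ½×3.94×10.74² = 263.54 rad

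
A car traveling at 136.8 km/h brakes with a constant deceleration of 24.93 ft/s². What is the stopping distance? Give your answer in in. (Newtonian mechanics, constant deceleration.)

v₀ = 136.8 km/h × 0.2777777777777778 = 38.0 m/s
a = 24.93 ft/s² × 0.3048 = 7.59866 m/s²
d = v₀² / (2a) = 38.0² / (2 × 7.59866) = 1444.0 / 15.1973 = 95.0169 m
d = 95.0169 m / 0.0254 = 3741 in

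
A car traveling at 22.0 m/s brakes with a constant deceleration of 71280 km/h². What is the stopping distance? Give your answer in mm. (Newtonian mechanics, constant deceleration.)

a = 71280 km/h² × 7.716049382716049e-05 = 5.5 m/s²
d = v₀² / (2a) = 22.0² / (2 × 5.5) = 484.0 / 11.0 = 44.0 m
d = 44.0 m / 0.001 = 44000 mm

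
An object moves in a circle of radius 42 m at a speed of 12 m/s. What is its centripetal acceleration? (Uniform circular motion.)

a_c = v²/r = 12²/42 = 144/42 = 3.43 m/s²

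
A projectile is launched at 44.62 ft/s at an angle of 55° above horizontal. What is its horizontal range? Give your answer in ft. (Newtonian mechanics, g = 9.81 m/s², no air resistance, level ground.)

v₀ = 44.62 ft/s × 0.3048 = 13.6002 m/s
R = v₀² × sin(2θ) / g = 13.6002² × sin(2 × 55°) / 9.81 = 184.965 × 0.939693 / 9.81 = 17.7177 m
R = 17.7177 m / 0.3048 = 58.13 ft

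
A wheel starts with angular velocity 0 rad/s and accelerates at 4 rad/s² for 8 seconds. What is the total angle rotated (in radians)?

θ = ω₀t + ½αt² = 0×8 + ½×4×8² = 128.0 rad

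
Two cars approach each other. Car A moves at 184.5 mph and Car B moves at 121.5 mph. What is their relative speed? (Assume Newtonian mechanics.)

v_rel = v_A + v_B = 184.5 + 121.5 = 306.0 mph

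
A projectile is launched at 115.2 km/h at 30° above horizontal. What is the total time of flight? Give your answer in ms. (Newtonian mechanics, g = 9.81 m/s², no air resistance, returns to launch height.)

v₀ = 115.2 km/h × 0.2777777777777778 = 32.0 m/s
T = 2 × v₀ × sin(θ) / g = 2 × 32.0 × sin(30°) / 9.81 = 2 × 32.0 × 0.5 / 9.81 = 3.26198 s
T = 3.26198 s / 0.001 = 3262 ms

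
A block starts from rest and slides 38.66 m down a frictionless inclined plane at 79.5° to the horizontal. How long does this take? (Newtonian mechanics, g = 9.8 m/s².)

a = g sin(θ) = 9.8 × sin(79.5°) = 9.6359 m/s²
t = √(2d/a) = √(2 × 38.66 / 9.6359) = 2.83 s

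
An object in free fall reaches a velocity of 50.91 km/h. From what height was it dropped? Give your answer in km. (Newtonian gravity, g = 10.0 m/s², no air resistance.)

v = 50.91 km/h × 0.2777777777777778 = 14.1417 m/s
h = v² / (2g) = 14.1417² / (2 × 10.0) = 9.99938 m
h = 9.99938 m / 1000.0 = 0.009999 km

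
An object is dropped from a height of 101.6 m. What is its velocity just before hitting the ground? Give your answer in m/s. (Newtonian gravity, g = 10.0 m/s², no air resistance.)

v = √(2gh) = √(2 × 10.0 × 101.6) = 45.08 m/s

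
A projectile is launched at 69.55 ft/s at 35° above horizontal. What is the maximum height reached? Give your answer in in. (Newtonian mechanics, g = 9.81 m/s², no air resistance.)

v₀ = 69.55 ft/s × 0.3048 = 21.1988 m/s
H = v₀² × sin²(θ) / (2g) = 21.1988² × sin(35°)² / (2 × 9.81) = 449.389 × 0.32899 / 19.62 = 7.5354 m
H = 7.5354 m / 0.0254 = 296.7 in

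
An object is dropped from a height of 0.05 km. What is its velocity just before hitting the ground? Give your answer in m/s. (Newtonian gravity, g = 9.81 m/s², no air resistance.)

h = 0.05 km × 1000.0 = 50.0 m
v = √(2gh) = √(2 × 9.81 × 50.0) = 31.32 m/s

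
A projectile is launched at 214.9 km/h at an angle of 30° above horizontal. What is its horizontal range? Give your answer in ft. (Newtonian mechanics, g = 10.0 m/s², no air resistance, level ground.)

v₀ = 214.9 km/h × 0.2777777777777778 = 59.6944 m/s
R = v₀² × sin(2θ) / g = 59.6944² × sin(2 × 30°) / 10.0 = 3563.42 × 0.866025 / 10.0 = 308.601 m
R = 308.601 m / 0.3048 = 1012 ft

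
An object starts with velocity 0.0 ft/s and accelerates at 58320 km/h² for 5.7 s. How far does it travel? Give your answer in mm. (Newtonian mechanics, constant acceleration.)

v₀ = 0.0 ft/s × 0.3048 = 0.0 m/s
a = 58320 km/h² × 7.716049382716049e-05 = 4.5 m/s²
d = v₀ × t + ½ × a × t² = 0.0 × 5.7 + 0.5 × 4.5 × 5.7² = 73.1025 m
d = 73.1025 m / 0.001 = 73100 mm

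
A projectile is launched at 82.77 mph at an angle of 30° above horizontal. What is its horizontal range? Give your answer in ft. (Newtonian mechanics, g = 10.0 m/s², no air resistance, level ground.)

v₀ = 82.77 mph × 0.44704 = 37.0015 m/s
R = v₀² × sin(2θ) / g = 37.0015² × sin(2 × 30°) / 10.0 = 1369.11 × 0.866025 / 10.0 = 118.568 m
R = 118.568 m / 0.3048 = 389.0 ft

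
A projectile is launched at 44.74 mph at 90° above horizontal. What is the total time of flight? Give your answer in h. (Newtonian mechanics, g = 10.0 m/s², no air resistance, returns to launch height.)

v₀ = 44.74 mph × 0.44704 = 20.0006 m/s
T = 2 × v₀ × sin(θ) / g = 2 × 20.0006 × sin(90°) / 10.0 = 2 × 20.0006 × 1.0 / 10.0 = 4.00012 s
T = 4.00012 s / 3600.0 = 0.001111 h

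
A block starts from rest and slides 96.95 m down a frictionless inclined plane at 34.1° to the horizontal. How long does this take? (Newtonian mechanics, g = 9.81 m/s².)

a = g sin(θ) = 9.81 × sin(34.1°) = 5.4999 m/s²
t = √(2d/a) = √(2 × 96.95 / 5.4999) = 5.94 s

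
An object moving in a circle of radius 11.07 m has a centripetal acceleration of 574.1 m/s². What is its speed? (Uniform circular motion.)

v = √(a_c × r) = √(574.1 × 11.07) = 79.72 m/s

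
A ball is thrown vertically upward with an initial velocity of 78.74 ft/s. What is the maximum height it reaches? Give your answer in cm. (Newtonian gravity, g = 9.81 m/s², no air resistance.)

v₀ = 78.74 ft/s × 0.3048 = 24.0 m/s
h_max = v₀² / (2g) = 24.0² / (2 × 9.81) = 576.0 / 19.62 = 29.3578 m
h_max = 29.3578 m / 0.01 = 2936 cm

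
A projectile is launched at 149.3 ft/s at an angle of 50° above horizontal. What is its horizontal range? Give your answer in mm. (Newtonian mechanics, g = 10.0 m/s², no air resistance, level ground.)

v₀ = 149.3 ft/s × 0.3048 = 45.5066 m/s
R = v₀² × sin(2θ) / g = 45.5066² × sin(2 × 50°) / 10.0 = 2070.85 × 0.984808 / 10.0 = 203.939 m
R = 203.939 m / 0.001 = 203900 mm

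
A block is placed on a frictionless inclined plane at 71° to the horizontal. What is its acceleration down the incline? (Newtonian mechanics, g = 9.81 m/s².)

a = g sin(θ) = 9.81 × sin(71°) = 9.81 × 0.9455 = 9.28 m/s²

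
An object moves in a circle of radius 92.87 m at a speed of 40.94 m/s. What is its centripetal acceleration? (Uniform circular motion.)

a_c = v²/r = 40.94²/92.87 = 1676.0836/92.87 = 18.05 m/s²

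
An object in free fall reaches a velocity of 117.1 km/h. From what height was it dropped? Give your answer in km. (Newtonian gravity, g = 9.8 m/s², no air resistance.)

v = 117.1 km/h × 0.2777777777777778 = 32.5278 m/s
h = v² / (2g) = 32.5278² / (2 × 9.8) = 53.9825 m
h = 53.9825 m / 1000.0 = 0.05398 km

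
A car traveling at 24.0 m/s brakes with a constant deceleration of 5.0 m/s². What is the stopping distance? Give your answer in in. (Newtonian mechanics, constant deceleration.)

d = v₀² / (2a) = 24.0² / (2 × 5.0) = 576.0 / 10.0 = 57.6 m
d = 57.6 m / 0.0254 = 2268 in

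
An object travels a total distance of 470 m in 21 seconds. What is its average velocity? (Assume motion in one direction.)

v_avg = Δd / Δt = 470 / 21 = 22.38 m/s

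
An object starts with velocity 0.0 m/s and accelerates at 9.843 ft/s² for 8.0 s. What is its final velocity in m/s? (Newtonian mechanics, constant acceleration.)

a = 9.843 ft/s² × 0.3048 = 3.00015 m/s²
v = v₀ + a × t = 0.0 + 3.00015 × 8.0 = 24.0 m/s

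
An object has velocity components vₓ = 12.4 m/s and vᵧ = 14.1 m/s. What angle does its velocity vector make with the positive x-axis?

θ = arctan(vᵧ/vₓ) = arctan(14.1/12.4) = 48.67°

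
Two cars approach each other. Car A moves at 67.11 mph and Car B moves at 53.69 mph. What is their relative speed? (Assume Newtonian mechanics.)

v_rel = v_A + v_B = 67.11 + 53.69 = 120.8 mph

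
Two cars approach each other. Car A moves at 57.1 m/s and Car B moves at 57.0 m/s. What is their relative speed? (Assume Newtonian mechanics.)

v_rel = v_A + v_B = 57.1 + 57.0 = 114.1 m/s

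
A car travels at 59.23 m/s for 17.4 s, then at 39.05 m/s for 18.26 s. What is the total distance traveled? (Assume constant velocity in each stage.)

d₁ = v₁t₁ = 59.23 × 17.4 = 1030.602 m
d₂ = v₂t₂ = 39.05 × 18.26 = 713.053 m
d_total = 1030.602 + 713.053 = 1743.65 m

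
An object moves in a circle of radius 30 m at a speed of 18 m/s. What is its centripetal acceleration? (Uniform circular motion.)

a_c = v²/r = 18²/30 = 324/30 = 10.8 m/s²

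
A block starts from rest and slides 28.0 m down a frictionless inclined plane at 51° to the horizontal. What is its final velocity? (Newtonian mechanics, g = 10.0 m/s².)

a = g sin(θ) = 10.0 × sin(51°) = 7.7715 m/s²
v = √(2ad) = √(2 × 7.7715 × 28.0) = 20.86 m/s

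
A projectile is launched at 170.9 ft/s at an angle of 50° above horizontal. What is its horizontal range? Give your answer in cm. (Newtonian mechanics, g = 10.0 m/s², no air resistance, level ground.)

v₀ = 170.9 ft/s × 0.3048 = 52.0903 m/s
R = v₀² × sin(2θ) / g = 52.0903² × sin(2 × 50°) / 10.0 = 2713.4 × 0.984808 / 10.0 = 267.218 m
R = 267.218 m / 0.01 = 26720 cm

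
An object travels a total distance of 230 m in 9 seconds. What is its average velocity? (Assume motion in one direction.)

v_avg = Δd / Δt = 230 / 9 = 25.56 m/s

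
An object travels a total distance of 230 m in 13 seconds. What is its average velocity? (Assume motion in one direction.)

v_avg = Δd / Δt = 230 / 13 = 17.69 m/s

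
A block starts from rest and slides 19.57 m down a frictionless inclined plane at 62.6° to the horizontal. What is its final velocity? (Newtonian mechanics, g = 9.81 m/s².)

a = g sin(θ) = 9.81 × sin(62.6°) = 8.7095 m/s²
v = √(2ad) = √(2 × 8.7095 × 19.57) = 18.46 m/s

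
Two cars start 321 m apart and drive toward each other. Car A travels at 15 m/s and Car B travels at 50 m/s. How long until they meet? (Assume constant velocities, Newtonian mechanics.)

Combined speed: v_combined = 15 + 50 = 65 m/s
Time to meet: t = d/v_combined = 321/65 = 4.94 s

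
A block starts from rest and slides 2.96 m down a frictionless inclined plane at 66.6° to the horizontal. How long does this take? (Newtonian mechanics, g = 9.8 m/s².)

a = g sin(θ) = 9.8 × sin(66.6°) = 8.994 m/s²
t = √(2d/a) = √(2 × 2.96 / 8.994) = 0.81 s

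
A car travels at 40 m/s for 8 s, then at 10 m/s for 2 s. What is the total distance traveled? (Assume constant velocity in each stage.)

d₁ = v₁t₁ = 40 × 8 = 320 m
d₂ = v₂t₂ = 10 × 2 = 20 m
d_total = 320 + 20 = 340 m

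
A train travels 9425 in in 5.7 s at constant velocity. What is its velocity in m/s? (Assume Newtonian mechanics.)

d = 9425 in × 0.0254 = 239.395 m
v = d / t = 239.395 / 5.7 = 42.0 m/s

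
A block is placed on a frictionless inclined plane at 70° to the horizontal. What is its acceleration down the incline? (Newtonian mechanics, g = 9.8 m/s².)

a = g sin(θ) = 9.8 × sin(70°) = 9.8 × 0.9397 = 9.21 m/s²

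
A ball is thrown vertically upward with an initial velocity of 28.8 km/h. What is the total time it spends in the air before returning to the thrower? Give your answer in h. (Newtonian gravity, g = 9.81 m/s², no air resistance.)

v₀ = 28.8 km/h × 0.2777777777777778 = 8.0 m/s
t_total = 2 × v₀ / g = 2 × 8.0 / 9.81 = 1.63099 s
t_total = 1.63099 s / 3600.0 = 0.0004531 h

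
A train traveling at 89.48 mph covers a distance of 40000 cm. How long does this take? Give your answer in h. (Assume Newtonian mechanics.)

d = 40000 cm × 0.01 = 400.0 m
v = 89.48 mph × 0.44704 = 40.0011 m/s
t = d / v = 400.0 / 40.0011 = 9.99973 s
t = 9.99973 s / 3600.0 = 0.002778 h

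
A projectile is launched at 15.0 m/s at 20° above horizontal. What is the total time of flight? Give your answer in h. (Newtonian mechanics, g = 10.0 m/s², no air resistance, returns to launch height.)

T = 2 × v₀ × sin(θ) / g = 2 × 15.0 × sin(20°) / 10.0 = 2 × 15.0 × 0.34202 / 10.0 = 1.02606 s
T = 1.02606 s / 3600.0 = 0.000285 h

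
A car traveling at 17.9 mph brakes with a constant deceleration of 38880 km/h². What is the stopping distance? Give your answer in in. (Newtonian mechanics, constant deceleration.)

v₀ = 17.9 mph × 0.44704 = 8.00202 m/s
a = 38880 km/h² × 7.716049382716049e-05 = 3.0 m/s²
d = v₀² / (2a) = 8.00202² / (2 × 3.0) = 64.0323 / 6.0 = 10.6721 m
d = 10.6721 m / 0.0254 = 420.2 in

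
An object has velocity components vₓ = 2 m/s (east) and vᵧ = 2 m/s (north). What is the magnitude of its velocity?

|v| = √(vₓ² + vᵧ²) = √(2² + 2²) = √(8) = 2.83 m/s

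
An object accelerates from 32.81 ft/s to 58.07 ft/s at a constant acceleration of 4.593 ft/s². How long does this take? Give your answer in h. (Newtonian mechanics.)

v₀ = 32.81 ft/s × 0.3048 = 10.0005 m/s
v = 58.07 ft/s × 0.3048 = 17.6997 m/s
a = 4.593 ft/s² × 0.3048 = 1.39995 m/s²
t = (v - v₀) / a = (17.6997 - 10.0005) / 1.39995 = 5.49962 s
t = 5.49962 s / 3600.0 = 0.001528 h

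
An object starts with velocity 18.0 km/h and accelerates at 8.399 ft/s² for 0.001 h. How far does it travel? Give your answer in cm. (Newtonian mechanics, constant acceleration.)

v₀ = 18.0 km/h × 0.2777777777777778 = 5.0 m/s
a = 8.399 ft/s² × 0.3048 = 2.56002 m/s²
t = 0.001 h × 3600.0 = 3.6 s
d = v₀ × t + ½ × a × t² = 5.0 × 3.6 + 0.5 × 2.56002 × 3.6² = 34.5889 m
d = 34.5889 m / 0.01 = 3459 cm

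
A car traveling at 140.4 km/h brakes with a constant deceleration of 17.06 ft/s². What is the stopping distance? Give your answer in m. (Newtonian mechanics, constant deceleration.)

v₀ = 140.4 km/h × 0.2777777777777778 = 39.0 m/s
a = 17.06 ft/s² × 0.3048 = 5.19989 m/s²
d = v₀² / (2a) = 39.0² / (2 × 5.19989) = 1521.0 / 10.3998 = 146.3 m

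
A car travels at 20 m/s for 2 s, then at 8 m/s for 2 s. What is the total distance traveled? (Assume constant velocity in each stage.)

d₁ = v₁t₁ = 20 × 2 = 40 m
d₂ = v₂t₂ = 8 × 2 = 16 m
d_total = 40 + 16 = 56 m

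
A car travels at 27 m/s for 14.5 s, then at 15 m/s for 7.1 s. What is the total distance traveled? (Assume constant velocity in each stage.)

d₁ = v₁t₁ = 27 × 14.5 = 391.5 m
d₂ = v₂t₂ = 15 × 7.1 = 106.5 m
d_total = 391.5 + 106.5 = 498.0 m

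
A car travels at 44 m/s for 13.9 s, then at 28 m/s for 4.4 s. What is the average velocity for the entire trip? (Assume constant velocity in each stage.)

d₁ = v₁t₁ = 44 × 13.9 = 611.6 m
d₂ = v₂t₂ = 28 × 4.4 = 123.2 m
d_total = 734.8 m, t_total = 18.3 s
v_avg = d_total/t_total = 734.8/18.3 = 40.15 m/s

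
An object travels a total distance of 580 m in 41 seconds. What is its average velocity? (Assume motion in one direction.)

v_avg = Δd / Δt = 580 / 41 = 14.15 m/s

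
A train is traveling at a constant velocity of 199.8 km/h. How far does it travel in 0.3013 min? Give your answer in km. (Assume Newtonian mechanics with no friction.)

v = 199.8 km/h × 0.2777777777777778 = 55.5 m/s
t = 0.3013 min × 60.0 = 18.078 s
d = v × t = 55.5 × 18.078 = 1003.33 m
d = 1003.33 m / 1000.0 = 1.003 km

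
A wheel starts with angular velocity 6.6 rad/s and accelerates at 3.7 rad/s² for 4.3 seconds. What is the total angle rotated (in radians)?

θ = ω₀t + ½αt² = 6.6×4.3 + ½×3.7×4.3² = 62.59 rad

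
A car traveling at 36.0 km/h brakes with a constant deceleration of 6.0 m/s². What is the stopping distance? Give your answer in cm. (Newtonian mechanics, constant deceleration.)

v₀ = 36.0 km/h × 0.2777777777777778 = 10.0 m/s
d = v₀² / (2a) = 10.0² / (2 × 6.0) = 100.0 / 12.0 = 8.33333 m
d = 8.33333 m / 0.01 = 833.3 cm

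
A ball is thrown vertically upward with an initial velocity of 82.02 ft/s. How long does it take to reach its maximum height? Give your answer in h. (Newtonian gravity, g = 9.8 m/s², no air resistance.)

v₀ = 82.02 ft/s × 0.3048 = 24.9997 m/s
t_up = v₀ / g = 24.9997 / 9.8 = 2.55099 s
t_up = 2.55099 s / 3600.0 = 0.0007086 h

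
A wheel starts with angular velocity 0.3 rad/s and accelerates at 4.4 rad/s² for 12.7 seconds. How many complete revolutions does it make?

θ = ω₀t + ½αt² = 0.3×12.7 + ½×4.4×12.7² = 358.648 rad
Total revolutions = θ/(2π) = 358.648/(2π) = 57.08
Complete revolutions = ⌊57.08⌋ = 57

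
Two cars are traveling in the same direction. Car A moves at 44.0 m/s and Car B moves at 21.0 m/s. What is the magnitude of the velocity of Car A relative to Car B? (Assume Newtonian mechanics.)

v_rel = |v_A - v_B| = |44.0 - 21.0| = 23.0 m/s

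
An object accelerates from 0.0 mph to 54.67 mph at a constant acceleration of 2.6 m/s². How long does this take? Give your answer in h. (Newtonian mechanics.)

v₀ = 0.0 mph × 0.44704 = 0.0 m/s
v = 54.67 mph × 0.44704 = 24.4397 m/s
t = (v - v₀) / a = (24.4397 - 0.0) / 2.6 = 9.39988 s
t = 9.39988 s / 3600.0 = 0.002611 h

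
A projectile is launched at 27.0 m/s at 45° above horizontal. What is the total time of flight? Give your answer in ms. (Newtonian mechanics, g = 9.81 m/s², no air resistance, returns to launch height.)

T = 2 × v₀ × sin(θ) / g = 2 × 27.0 × sin(45°) / 9.81 = 2 × 27.0 × 0.707107 / 9.81 = 3.89233 s
T = 3.89233 s / 0.001 = 3892 ms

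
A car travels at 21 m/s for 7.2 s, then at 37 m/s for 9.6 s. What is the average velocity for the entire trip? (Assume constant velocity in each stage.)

d₁ = v₁t₁ = 21 × 7.2 = 151.2 m
d₂ = v₂t₂ = 37 × 9.6 = 355.2 m
d_total = 506.4 m, t_total = 16.8 s
v_avg = d_total/t_total = 506.4/16.8 = 30.14 m/s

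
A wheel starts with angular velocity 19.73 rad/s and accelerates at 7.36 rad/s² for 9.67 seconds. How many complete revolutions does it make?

θ = ω₀t + ½αt² = 19.73×9.67 + ½×7.36×9.67² = 534.901852 rad
Total revolutions = θ/(2π) = 534.901852/(2π) = 85.13
Complete revolutions = ⌊85.13⌋ = 85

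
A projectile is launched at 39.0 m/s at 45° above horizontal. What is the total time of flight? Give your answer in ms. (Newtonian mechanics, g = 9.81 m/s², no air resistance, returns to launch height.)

T = 2 × v₀ × sin(θ) / g = 2 × 39.0 × sin(45°) / 9.81 = 2 × 39.0 × 0.707107 / 9.81 = 5.62226 s
T = 5.62226 s / 0.001 = 5622 ms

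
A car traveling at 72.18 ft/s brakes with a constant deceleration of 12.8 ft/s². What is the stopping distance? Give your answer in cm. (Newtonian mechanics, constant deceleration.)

v₀ = 72.18 ft/s × 0.3048 = 22.0005 m/s
a = 12.8 ft/s² × 0.3048 = 3.90144 m/s²
d = v₀² / (2a) = 22.0005² / (2 × 3.90144) = 484.022 / 7.80288 = 62.0312 m
d = 62.0312 m / 0.01 = 6203 cm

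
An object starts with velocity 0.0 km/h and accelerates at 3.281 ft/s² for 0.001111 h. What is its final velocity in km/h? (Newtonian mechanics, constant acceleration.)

v₀ = 0.0 km/h × 0.2777777777777778 = 0.0 m/s
a = 3.281 ft/s² × 0.3048 = 1.00005 m/s²
t = 0.001111 h × 3600.0 = 3.9996 s
v = v₀ + a × t = 0.0 + 1.00005 × 3.9996 = 3.9998 m/s
v = 3.9998 m/s / 0.2777777777777778 = 14.4 km/h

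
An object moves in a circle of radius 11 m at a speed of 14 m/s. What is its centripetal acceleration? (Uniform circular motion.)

a_c = v²/r = 14²/11 = 196/11 = 17.82 m/s²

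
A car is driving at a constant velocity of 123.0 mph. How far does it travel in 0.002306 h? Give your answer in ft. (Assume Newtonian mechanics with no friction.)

v = 123.0 mph × 0.44704 = 54.9859 m/s
t = 0.002306 h × 3600.0 = 8.3016 s
d = v × t = 54.9859 × 8.3016 = 456.471 m
d = 456.471 m / 0.3048 = 1498 ft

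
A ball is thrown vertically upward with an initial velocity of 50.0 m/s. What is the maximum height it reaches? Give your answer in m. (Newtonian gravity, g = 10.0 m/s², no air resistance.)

h_max = v₀² / (2g) = 50.0² / (2 × 10.0) = 2500.0 / 20.0 = 125.0 m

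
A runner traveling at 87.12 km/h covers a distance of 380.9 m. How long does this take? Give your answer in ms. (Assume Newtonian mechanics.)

v = 87.12 km/h × 0.2777777777777778 = 24.2 m/s
t = d / v = 380.9 / 24.2 = 15.7397 s
t = 15.7397 s / 0.001 = 15740 ms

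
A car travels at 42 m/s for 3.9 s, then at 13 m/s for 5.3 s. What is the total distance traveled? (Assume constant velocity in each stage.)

d₁ = v₁t₁ = 42 × 3.9 = 163.8 m
d₂ = v₂t₂ = 13 × 5.3 = 68.9 m
d_total = 163.8 + 68.9 = 232.7 m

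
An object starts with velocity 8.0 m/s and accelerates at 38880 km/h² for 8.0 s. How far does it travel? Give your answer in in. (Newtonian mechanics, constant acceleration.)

a = 38880 km/h² × 7.716049382716049e-05 = 3.0 m/s²
d = v₀ × t + ½ × a × t² = 8.0 × 8.0 + 0.5 × 3.0 × 8.0² = 160.0 m
d = 160.0 m / 0.0254 = 6299 in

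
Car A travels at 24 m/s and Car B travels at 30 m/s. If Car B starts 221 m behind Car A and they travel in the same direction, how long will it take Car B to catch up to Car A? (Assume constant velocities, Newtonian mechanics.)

Relative speed: v_rel = 30 - 24 = 6 m/s
Time to catch: t = d₀/v_rel = 221/6 = 36.83 s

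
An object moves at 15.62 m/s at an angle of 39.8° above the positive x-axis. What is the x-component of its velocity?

vₓ = v cos(θ) = 15.62 × cos(39.8°) = 12.0 m/s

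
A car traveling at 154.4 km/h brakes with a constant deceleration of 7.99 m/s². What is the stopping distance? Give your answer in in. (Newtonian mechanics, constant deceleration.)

v₀ = 154.4 km/h × 0.2777777777777778 = 42.8889 m/s
d = v₀² / (2a) = 42.8889² / (2 × 7.99) = 1839.46 / 15.98 = 115.11 m
d = 115.11 m / 0.0254 = 4532 in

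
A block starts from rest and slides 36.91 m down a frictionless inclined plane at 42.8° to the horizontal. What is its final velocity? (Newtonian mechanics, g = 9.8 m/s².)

a = g sin(θ) = 9.8 × sin(42.8°) = 6.6585 m/s²
v = √(2ad) = √(2 × 6.6585 × 36.91) = 22.17 m/s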